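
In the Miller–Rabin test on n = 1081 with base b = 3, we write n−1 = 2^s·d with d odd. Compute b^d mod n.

947

1081 − 1 = 1080 = 2^3 · 135, so d = 135.
3^1 ≡ 3 (mod 1081)
3^2 ≡ 3^2 = 9 ≡ 9 (mod 1081)
3^4 ≡ 9^2 = 81 ≡ 81 (mod 1081)
3^8 ≡ 81^2 = 6561 ≡ 75 (mod 1081)
3^16 ≡ 75^2 = 5625 ≡ 220 (mod 1081)
3^32 ≡ 220^2 = 48400 ≡ 836 (mod 1081)
3^64 ≡ 836^2 = 698896 ≡ 570 (mod 1081)
3^128 ≡ 570^2 = 324900 ≡ 600 (mod 1081)
135 = 128 + 4 + 2 + 1 in binary powers of 2.
So 3^135 ≡ 600 · 81 · 9 · 3 ≡ 947 (mod 1081).
Squaring chain: 947 → 660 → 1038; never reaches −1, so base 3 is a Miller–Rabin witness that 1081 is composite.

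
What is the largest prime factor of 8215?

8215 = 5 · 1643
1643 = 31 · 53
53 is prime.
So 8215 = 5 · 31 · 53; the largest prime factor is 53.

53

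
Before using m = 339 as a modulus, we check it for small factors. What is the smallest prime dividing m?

339 is odd.
Digit sum 15, divisible by 3.

3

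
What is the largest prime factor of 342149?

342149 = 61 · 5609
5609 = 71 · 79
79 is prime.
So 342149 = 61 · 71 · 79; the largest prime factor is 79.

79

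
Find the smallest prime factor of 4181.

4181 is odd.
Digit sum 14, not divisible by 3.
Ends in 1: not divisible by 5.
7: 4181 = 7·597 + 2
11: 4181 = 11·380 + 1
13: 4181 = 13·321 + 8
17: 4181 = 17·245 + 16
19: 4181 = 19·220 + 1
23: 4181 = 23·181 + 18
29: 4181 = 29·144 + 5
31: 4181 = 31·134 + 27
37: 4181 = 37·113

37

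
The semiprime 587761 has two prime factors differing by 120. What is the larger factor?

829

Since p = q + 120, we have 587761 = q(q + 120), so q² + 120q − 587761 = 0.
Discriminant: 120² + 4·587761 = 14400 + 2351044 = 2365444; √2365444 = 1538.
q = (−120 + 1538)/2 = 709, and p = q + 120 = 829.
Check: 709 · 829 = 587761.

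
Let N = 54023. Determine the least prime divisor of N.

89

54023 is odd.
Digit sum 14, not divisible by 3.
Ends in 3: not divisible by 5.
7: 54023 = 7·7717 + 4
11: 54023 = 11·4911 + 2
13: 54023 = 13·4155 + 8
17: 54023 = 17·3177 + 14
19: 54023 = 19·2843 + 6
23: 54023 = 23·2348 + 19
29: 54023 = 29·1862 + 25
31: 54023 = 31·1742 + 21
37: 54023 = 37·1460 + 3
41: 54023 = 41·1317 + 26
43: 54023 = 43·1256 + 15
47: 54023 = 47·1149 + 20
53: 54023 = 53·1019 + 16
59: 54023 = 59·915 + 38
61: 54023 = 61·885 + 38
67: 54023 = 67·806 + 21
71: 54023 = 71·760 + 63
73: 54023 = 73·740 + 3
79: 54023 = 79·683 + 66
83: 54023 = 83·650 + 73
89: 54023 = 89·607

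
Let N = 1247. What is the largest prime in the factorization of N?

1247 = 29 · 43
43 is prime.
So 1247 = 29 · 43; the largest prime factor is 43.

43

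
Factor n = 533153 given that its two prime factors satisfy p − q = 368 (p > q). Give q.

Since p = q + 368, we have 533153 = q(q + 368), so q² + 368q − 533153 = 0.
Discriminant: 368² + 4·533153 = 135424 + 2132612 = 2268036; √2268036 = 1506.
q = (−368 + 1506)/2 = 569, and p = q + 368 = 937.
Check: 569 · 937 = 533153.

569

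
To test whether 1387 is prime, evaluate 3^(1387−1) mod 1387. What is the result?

3^1 ≡ 3 (mod 1387)
3^2 ≡ 3^2 = 9 ≡ 9 (mod 1387)
3^4 ≡ 9^2 = 81 ≡ 81 (mod 1387)
3^8 ≡ 81^2 = 6561 ≡ 1013 (mod 1387)
3^16 ≡ 1013^2 = 1026169 ≡ 1176 (mod 1387)
3^32 ≡ 1176^2 = 1382976 ≡ 137 (mod 1387)
3^64 ≡ 137^2 = 18769 ≡ 738 (mod 1387)
3^128 ≡ 738^2 = 544644 ≡ 940 (mod 1387)
3^256 ≡ 940^2 = 883600 ≡ 81 (mod 1387)
3^512 ≡ 81^2 = 6561 ≡ 1013 (mod 1387)
3^1024 ≡ 1013^2 = 1026169 ≡ 1176 (mod 1387)
1386 = 1024 + 256 + 64 + 32 + 8 + 2 in binary powers of 2.
So 3^1386 ≡ 1176 · 81 · 738 · 137 · 1013 · 9 ≡ 875 (mod 1387).
Since 875 ≠ 1, base 3 is a Fermat witness: 1387 is composite.

875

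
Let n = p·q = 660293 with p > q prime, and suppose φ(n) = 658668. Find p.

839

φ(n) = (p−1)(q−1) = n − (p+q) + 1, so p + q = 660293 − 658668 + 1 = 1626.
p and q are the roots of t² − 1626t + 660293 = 0.
Discriminant: 1626² − 4·660293 = 2643876 − 2641172 = 2704; √2704 = 52.
q = (1626 − 52)/2 = 787, p = (1626 + 52)/2 = 839.
Check: 787 · 839 = 660293.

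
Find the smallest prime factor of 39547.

71

39547 is odd.
Digit sum 28, not divisible by 3.
Ends in 7: not divisible by 5.
7: 39547 = 7·5649 + 4
11: 39547 = 11·3595 + 2
13: 39547 = 13·3042 + 1
17: 39547 = 17·2326 + 5
19: 39547 = 19·2081 + 8
23: 39547 = 23·1719 + 10
29: 39547 = 29·1363 + 20
31: 39547 = 31·1275 + 22
37: 39547 = 37·1068 + 31
41: 39547 = 41·964 + 23
43: 39547 = 43·919 + 30
47: 39547 = 47·841 + 20
53: 39547 = 53·746 + 9
59: 39547 = 59·670 + 17
61: 39547 = 61·648 + 19
67: 39547 = 67·590 + 17
71: 39547 = 71·557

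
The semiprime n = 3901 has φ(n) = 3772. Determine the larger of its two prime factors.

φ(n) = (p−1)(q−1) = n − (p+q) + 1, so p + q = 3901 − 3772 + 1 = 130.
p and q are the roots of t² − 130t + 3901 = 0.
Discriminant: 130² − 4·3901 = 16900 − 15604 = 1296; √1296 = 36.
q = (130 − 36)/2 = 47, p = (130 + 36)/2 = 83.
Check: 47 · 83 = 3901.

83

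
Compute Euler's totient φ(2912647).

2850552

Factor: 2912647 = 107 · 163 · 167.
φ(2912647) = (107−1) · (163−1) · (167−1) = 106 · 162 · 166 = 2850552.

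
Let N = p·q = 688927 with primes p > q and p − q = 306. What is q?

Since p = q + 306, we have 688927 = q(q + 306), so q² + 306q − 688927 = 0.
Discriminant: 306² + 4·688927 = 93636 + 2755708 = 2849344; √2849344 = 1688.
q = (−306 + 1688)/2 = 691, and p = q + 306 = 997.
Check: 691 · 997 = 688927.

691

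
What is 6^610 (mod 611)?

225

6^1 ≡ 6 (mod 611)
6^2 ≡ 6^2 = 36 ≡ 36 (mod 611)
6^4 ≡ 36^2 = 1296 ≡ 74 (mod 611)
6^8 ≡ 74^2 = 5476 ≡ 588 (mod 611)
6^16 ≡ 588^2 = 345744 ≡ 529 (mod 611)
6^32 ≡ 529^2 = 279841 ≡ 3 (mod 611)
6^64 ≡ 3^2 = 9 ≡ 9 (mod 611)
6^128 ≡ 9^2 = 81 ≡ 81 (mod 611)
6^256 ≡ 81^2 = 6561 ≡ 451 (mod 611)
6^512 ≡ 451^2 = 203401 ≡ 549 (mod 611)
610 = 512 + 64 + 32 + 2 in binary powers of 2.
So 6^610 ≡ 549 · 9 · 3 · 36 ≡ 225 (mod 611).
Since 225 ≠ 1, base 6 is a Fermat witness: 611 is composite.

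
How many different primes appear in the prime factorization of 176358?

176358 = 2 · 88179
88179 = 3 · 29393
29393 = 7 · 4199
4199 = 13 · 323
323 = 17 · 19
176358 = 2 · 3 · 7 · 13 · 17 · 19, which has 6 distinct prime factors.

6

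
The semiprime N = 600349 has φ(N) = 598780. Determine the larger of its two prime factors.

φ(n) = (p−1)(q−1) = n − (p+q) + 1, so p + q = 600349 − 598780 + 1 = 1570.
p and q are the roots of t² − 1570t + 600349 = 0.
Discriminant: 1570² − 4·600349 = 2464900 − 2401396 = 63504; √63504 = 252.
q = (1570 − 252)/2 = 659, p = (1570 + 252)/2 = 911.
Check: 659 · 911 = 600349.

911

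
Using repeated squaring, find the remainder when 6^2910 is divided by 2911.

6^1 ≡ 6 (mod 2911)
6^2 ≡ 6^2 = 36 ≡ 36 (mod 2911)
6^4 ≡ 36^2 = 1296 ≡ 1296 (mod 2911)
6^8 ≡ 1296^2 = 1679616 ≡ 2880 (mod 2911)
6^16 ≡ 2880^2 = 8294400 ≡ 961 (mod 2911)
6^32 ≡ 961^2 = 923521 ≡ 734 (mod 2911)
6^64 ≡ 734^2 = 538756 ≡ 221 (mod 2911)
6^128 ≡ 221^2 = 48841 ≡ 2265 (mod 2911)
6^256 ≡ 2265^2 = 5130225 ≡ 1043 (mod 2911)
6^512 ≡ 1043^2 = 1087849 ≡ 2046 (mod 2911)
6^1024 ≡ 2046^2 = 4186116 ≡ 98 (mod 2911)
6^2048 ≡ 98^2 = 9604 ≡ 871 (mod 2911)
2910 = 2048 + 512 + 256 + 64 + 16 + 8 + 4 + 2 in binary powers of 2.
So 6^2910 ≡ 871 · 2046 · 1043 · 221 · 961 · 2880 · 1296 · 36 ≡ 747 (mod 2911).
Since 747 ≠ 1, base 6 is a Fermat witness: 2911 is composite.

747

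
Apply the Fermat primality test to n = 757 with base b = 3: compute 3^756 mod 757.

1

3^1 ≡ 3 (mod 757)
3^2 ≡ 3^2 = 9 ≡ 9 (mod 757)
3^4 ≡ 9^2 = 81 ≡ 81 (mod 757)
3^8 ≡ 81^2 = 6561 ≡ 505 (mod 757)
3^16 ≡ 505^2 = 255025 ≡ 673 (mod 757)
3^32 ≡ 673^2 = 452929 ≡ 243 (mod 757)
3^64 ≡ 243^2 = 59049 ≡ 3 (mod 757)
3^128 ≡ 3^2 = 9 ≡ 9 (mod 757)
3^256 ≡ 9^2 = 81 ≡ 81 (mod 757)
3^512 ≡ 81^2 = 6561 ≡ 505 (mod 757)
756 = 512 + 128 + 64 + 32 + 16 + 4 in binary powers of 2.
So 3^756 ≡ 505 · 9 · 3 · 243 · 673 · 81 ≡ 1 (mod 757).
Since the result is 1, base 3 gives no evidence that 757 is composite.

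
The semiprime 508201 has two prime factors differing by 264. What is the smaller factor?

Since p = q + 264, we have 508201 = q(q + 264), so q² + 264q − 508201 = 0.
Discriminant: 264² + 4·508201 = 69696 + 2032804 = 2102500; √2102500 = 1450.
q = (−264 + 1450)/2 = 593, and p = q + 264 = 857.
Check: 593 · 857 = 508201.

593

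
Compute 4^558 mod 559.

508

4^1 ≡ 4 (mod 559)
4^2 ≡ 4^2 = 16 ≡ 16 (mod 559)
4^4 ≡ 16^2 = 256 ≡ 256 (mod 559)
4^8 ≡ 256^2 = 65536 ≡ 133 (mod 559)
4^16 ≡ 133^2 = 17689 ≡ 360 (mod 559)
4^32 ≡ 360^2 = 129600 ≡ 471 (mod 559)
4^64 ≡ 471^2 = 221841 ≡ 477 (mod 559)
4^128 ≡ 477^2 = 227529 ≡ 16 (mod 559)
4^256 ≡ 16^2 = 256 ≡ 256 (mod 559)
4^512 ≡ 256^2 = 65536 ≡ 133 (mod 559)
558 = 512 + 32 + 8 + 4 + 2 in binary powers of 2.
So 4^558 ≡ 133 · 471 · 133 · 256 · 16 ≡ 508 (mod 559).
Since 508 ≠ 1, base 4 is a Fermat witness: 559 is composite.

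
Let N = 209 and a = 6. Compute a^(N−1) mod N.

158

6^1 ≡ 6 (mod 209)
6^2 ≡ 6^2 = 36 ≡ 36 (mod 209)
6^4 ≡ 36^2 = 1296 ≡ 42 (mod 209)
6^8 ≡ 42^2 = 1764 ≡ 92 (mod 209)
6^16 ≡ 92^2 = 8464 ≡ 104 (mod 209)
6^32 ≡ 104^2 = 10816 ≡ 157 (mod 209)
6^64 ≡ 157^2 = 24649 ≡ 196 (mod 209)
6^128 ≡ 196^2 = 38416 ≡ 169 (mod 209)
208 = 128 + 64 + 16 in binary powers of 2.
So 6^208 ≡ 169 · 196 · 104 ≡ 158 (mod 209).
Since 158 ≠ 1, base 6 is a Fermat witness: 209 is composite.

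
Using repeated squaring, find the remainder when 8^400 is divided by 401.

1

8^1 ≡ 8 (mod 401)
8^2 ≡ 8^2 = 64 ≡ 64 (mod 401)
8^4 ≡ 64^2 = 4096 ≡ 86 (mod 401)
8^8 ≡ 86^2 = 7396 ≡ 178 (mod 401)
8^16 ≡ 178^2 = 31684 ≡ 5 (mod 401)
8^32 ≡ 5^2 = 25 ≡ 25 (mod 401)
8^64 ≡ 25^2 = 625 ≡ 224 (mod 401)
8^128 ≡ 224^2 = 50176 ≡ 51 (mod 401)
8^256 ≡ 51^2 = 2601 ≡ 195 (mod 401)
400 = 256 + 128 + 16 in binary powers of 2.
So 8^400 ≡ 195 · 51 · 5 ≡ 1 (mod 401).
Since the result is 1, base 8 gives no evidence that 401 is composite.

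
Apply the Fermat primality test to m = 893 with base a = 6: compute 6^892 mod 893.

6^1 ≡ 6 (mod 893)
6^2 ≡ 6^2 = 36 ≡ 36 (mod 893)
6^4 ≡ 36^2 = 1296 ≡ 403 (mod 893)
6^8 ≡ 403^2 = 162409 ≡ 776 (mod 893)
6^16 ≡ 776^2 = 602176 ≡ 294 (mod 893)
6^32 ≡ 294^2 = 86436 ≡ 708 (mod 893)
6^64 ≡ 708^2 = 501264 ≡ 291 (mod 893)
6^128 ≡ 291^2 = 84681 ≡ 739 (mod 893)
6^256 ≡ 739^2 = 546121 ≡ 498 (mod 893)
6^512 ≡ 498^2 = 248004 ≡ 643 (mod 893)
892 = 512 + 256 + 64 + 32 + 16 + 8 + 4 in binary powers of 2.
So 6^892 ≡ 643 · 498 · 291 · 708 · 294 · 776 · 403 ≡ 291 (mod 893).
Since 291 ≠ 1, base 6 is a Fermat witness: 893 is composite.

291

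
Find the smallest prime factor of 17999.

17999 is odd.
Digit sum 35, not divisible by 3.
Ends in 9: not divisible by 5.
7: 17999 = 7·2571 + 2
11: 17999 = 11·1636 + 3
13: 17999 = 13·1384 + 7
17: 17999 = 17·1058 + 13
19: 17999 = 19·947 + 6
23: 17999 = 23·782 + 13
29: 17999 = 29·620 + 19
31: 17999 = 31·580 + 19
37: 17999 = 37·486 + 17
41: 17999 = 41·439

41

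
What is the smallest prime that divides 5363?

5363 is odd.
Digit sum 17, not divisible by 3.
Ends in 3: not divisible by 5.
7: 5363 = 7·766 + 1
11: 5363 = 11·487 + 6
13: 5363 = 13·412 + 7
17: 5363 = 17·315 + 8
19: 5363 = 19·282 + 5
23: 5363 = 23·233 + 4
29: 5363 = 29·184 + 27
31: 5363 = 31·173

31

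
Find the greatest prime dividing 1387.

73

1387 = 19 · 73
73 is prime.
So 1387 = 19 · 73; the largest prime factor is 73.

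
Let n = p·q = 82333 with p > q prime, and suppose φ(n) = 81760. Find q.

φ(n) = (p−1)(q−1) = n − (p+q) + 1, so p + q = 82333 − 81760 + 1 = 574.
p and q are the roots of t² − 574t + 82333 = 0.
Discriminant: 574² − 4·82333 = 329476 − 329332 = 144; √144 = 12.
q = (574 − 12)/2 = 281, p = (574 + 12)/2 = 293.
Check: 281 · 293 = 82333.

281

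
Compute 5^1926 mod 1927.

5^1 ≡ 5 (mod 1927)
5^2 ≡ 5^2 = 25 ≡ 25 (mod 1927)
5^4 ≡ 25^2 = 625 ≡ 625 (mod 1927)
5^8 ≡ 625^2 = 390625 ≡ 1371 (mod 1927)
5^16 ≡ 1371^2 = 1879641 ≡ 816 (mod 1927)
5^32 ≡ 816^2 = 665856 ≡ 1041 (mod 1927)
5^64 ≡ 1041^2 = 1083681 ≡ 707 (mod 1927)
5^128 ≡ 707^2 = 499849 ≡ 756 (mod 1927)
5^256 ≡ 756^2 = 571536 ≡ 1144 (mod 1927)
5^512 ≡ 1144^2 = 1308736 ≡ 303 (mod 1927)
5^1024 ≡ 303^2 = 91809 ≡ 1240 (mod 1927)
1926 = 1024 + 512 + 256 + 128 + 4 + 2 in binary powers of 2.
So 5^1926 ≡ 1240 · 303 · 1144 · 756 · 625 · 25 ≡ 291 (mod 1927).
Since 291 ≠ 1, base 5 is a Fermat witness: 1927 is composite.

291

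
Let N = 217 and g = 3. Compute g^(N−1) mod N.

3^1 ≡ 3 (mod 217)
3^2 ≡ 3^2 = 9 ≡ 9 (mod 217)
3^4 ≡ 9^2 = 81 ≡ 81 (mod 217)
3^8 ≡ 81^2 = 6561 ≡ 51 (mod 217)
3^16 ≡ 51^2 = 2601 ≡ 214 (mod 217)
3^32 ≡ 214^2 = 45796 ≡ 9 (mod 217)
3^64 ≡ 9^2 = 81 ≡ 81 (mod 217)
3^128 ≡ 81^2 = 6561 ≡ 51 (mod 217)
216 = 128 + 64 + 16 + 8 in binary powers of 2.
So 3^216 ≡ 51 · 81 · 214 · 51 ≡ 78 (mod 217).
Since 78 ≠ 1, base 3 is a Fermat witness: 217 is composite.

78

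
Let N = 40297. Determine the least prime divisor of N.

40297 is odd.
Digit sum 22, not divisible by 3.
Ends in 7: not divisible by 5.
7: 40297 = 7·5756 + 5
11: 40297 = 11·3663 + 4
13: 40297 = 13·3099 + 10
17: 40297 = 17·2370 + 7
19: 40297 = 19·2120 + 17
23: 40297 = 23·1752 + 1
29: 40297 = 29·1389 + 16
31: 40297 = 31·1299 + 28
37: 40297 = 37·1089 + 4
41: 40297 = 41·982 + 35
43: 40297 = 43·937 + 6
47: 40297 = 47·857 + 18
53: 40297 = 53·760 + 17
59: 40297 = 59·683

59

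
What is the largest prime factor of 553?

79

553 = 7 · 79
79 is prime.
So 553 = 7 · 79; the largest prime factor is 79.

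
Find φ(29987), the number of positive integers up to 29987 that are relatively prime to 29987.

Factor: 29987 = 157 · 191.
φ(29987) = (157−1) · (191−1) = 156 · 190 = 29640.

29640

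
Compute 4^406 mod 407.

70

4^1 ≡ 4 (mod 407)
4^2 ≡ 4^2 = 16 ≡ 16 (mod 407)
4^4 ≡ 16^2 = 256 ≡ 256 (mod 407)
4^8 ≡ 256^2 = 65536 ≡ 9 (mod 407)
4^16 ≡ 9^2 = 81 ≡ 81 (mod 407)
4^32 ≡ 81^2 = 6561 ≡ 49 (mod 407)
4^64 ≡ 49^2 = 2401 ≡ 366 (mod 407)
4^128 ≡ 366^2 = 133956 ≡ 53 (mod 407)
4^256 ≡ 53^2 = 2809 ≡ 367 (mod 407)
406 = 256 + 128 + 16 + 4 + 2 in binary powers of 2.
So 4^406 ≡ 367 · 53 · 81 · 256 · 16 ≡ 70 (mod 407).
Since 70 ≠ 1, base 4 is a Fermat witness: 407 is composite.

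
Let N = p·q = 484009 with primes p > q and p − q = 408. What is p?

929

Since p = q + 408, we have 484009 = q(q + 408), so q² + 408q − 484009 = 0.
Discriminant: 408² + 4·484009 = 166464 + 1936036 = 2102500; √2102500 = 1450.
q = (−408 + 1450)/2 = 521, and p = q + 408 = 929.
Check: 521 · 929 = 484009.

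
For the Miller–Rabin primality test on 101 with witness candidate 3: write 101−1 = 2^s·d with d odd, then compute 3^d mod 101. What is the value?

101 − 1 = 100 = 2^2 · 25, so d = 25.
3^1 ≡ 3 (mod 101)
3^2 ≡ 3^2 = 9 ≡ 9 (mod 101)
3^4 ≡ 9^2 = 81 ≡ 81 (mod 101)
3^8 ≡ 81^2 = 6561 ≡ 97 (mod 101)
3^16 ≡ 97^2 = 9409 ≡ 16 (mod 101)
25 = 16 + 8 + 1 in binary powers of 2.
So 3^25 ≡ 16 · 97 · 3 ≡ 10 (mod 101).
Squaring chain: 10 → 100; reaches −1, so base 3 does not prove 101 composite.

10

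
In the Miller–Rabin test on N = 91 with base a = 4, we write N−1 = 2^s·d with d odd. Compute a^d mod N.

64

91 − 1 = 90 = 2^1 · 45, so d = 45.
4^1 ≡ 4 (mod 91)
4^2 ≡ 4^2 = 16 ≡ 16 (mod 91)
4^4 ≡ 16^2 = 256 ≡ 74 (mod 91)
4^8 ≡ 74^2 = 5476 ≡ 16 (mod 91)
4^16 ≡ 16^2 = 256 ≡ 74 (mod 91)
4^32 ≡ 74^2 = 5476 ≡ 16 (mod 91)
45 = 32 + 8 + 4 + 1 in binary powers of 2.
So 4^45 ≡ 16 · 16 · 74 · 4 ≡ 64 (mod 91).
Squaring chain: 64; never reaches −1, so base 4 is a Miller–Rabin witness that 91 is composite.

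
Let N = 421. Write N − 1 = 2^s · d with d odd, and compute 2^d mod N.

29

421 − 1 = 420 = 2^2 · 105, so d = 105.
2^1 ≡ 2 (mod 421)
2^2 ≡ 2^2 = 4 ≡ 4 (mod 421)
2^4 ≡ 4^2 = 16 ≡ 16 (mod 421)
2^8 ≡ 16^2 = 256 ≡ 256 (mod 421)
2^16 ≡ 256^2 = 65536 ≡ 281 (mod 421)
2^32 ≡ 281^2 = 78961 ≡ 234 (mod 421)
2^64 ≡ 234^2 = 54756 ≡ 26 (mod 421)
105 = 64 + 32 + 8 + 1 in binary powers of 2.
So 2^105 ≡ 26 · 234 · 256 · 2 ≡ 29 (mod 421).
Squaring chain: 29 → 420; reaches −1, so base 2 does not prove 421 composite.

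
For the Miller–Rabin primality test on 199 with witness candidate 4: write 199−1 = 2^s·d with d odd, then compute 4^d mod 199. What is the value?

1

199 − 1 = 198 = 2^1 · 99, so d = 99.
4^1 ≡ 4 (mod 199)
4^2 ≡ 4^2 = 16 ≡ 16 (mod 199)
4^4 ≡ 16^2 = 256 ≡ 57 (mod 199)
4^8 ≡ 57^2 = 3249 ≡ 65 (mod 199)
4^16 ≡ 65^2 = 4225 ≡ 46 (mod 199)
4^32 ≡ 46^2 = 2116 ≡ 126 (mod 199)
4^64 ≡ 126^2 = 15876 ≡ 155 (mod 199)
99 = 64 + 32 + 2 + 1 in binary powers of 2.
So 4^99 ≡ 155 · 126 · 16 · 4 ≡ 1 (mod 199).
Since 4^d ≡ 1 (mod 199), base 4 does not prove 199 composite.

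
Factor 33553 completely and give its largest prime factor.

33553 = 13 · 2581
2581 = 29 · 89
89 is prime.
So 33553 = 13 · 29 · 89; the largest prime factor is 89.

89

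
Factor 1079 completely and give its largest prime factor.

1079 = 13 · 83
83 is prime.
So 1079 = 13 · 83; the largest prime factor is 83.

83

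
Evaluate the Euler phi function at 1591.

Factor: 1591 = 37 · 43.
φ(1591) = (37−1) · (43−1) = 36 · 42 = 1512.

1512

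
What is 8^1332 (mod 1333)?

64

8^1 ≡ 8 (mod 1333)
8^2 ≡ 8^2 = 64 ≡ 64 (mod 1333)
8^4 ≡ 64^2 = 4096 ≡ 97 (mod 1333)
8^8 ≡ 97^2 = 9409 ≡ 78 (mod 1333)
8^16 ≡ 78^2 = 6084 ≡ 752 (mod 1333)
8^32 ≡ 752^2 = 565504 ≡ 312 (mod 1333)
8^64 ≡ 312^2 = 97344 ≡ 35 (mod 1333)
8^128 ≡ 35^2 = 1225 ≡ 1225 (mod 1333)
8^256 ≡ 1225^2 = 1500625 ≡ 1000 (mod 1333)
8^512 ≡ 1000^2 = 1000000 ≡ 250 (mod 1333)
8^1024 ≡ 250^2 = 62500 ≡ 1182 (mod 1333)
1332 = 1024 + 256 + 32 + 16 + 4 in binary powers of 2.
So 8^1332 ≡ 1182 · 1000 · 312 · 752 · 97 ≡ 64 (mod 1333).
Since 64 ≠ 1, base 8 is a Fermat witness: 1333 is composite.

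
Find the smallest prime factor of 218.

218 is even: 2 divides it.

2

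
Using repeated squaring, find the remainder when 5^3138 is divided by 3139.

5^1 ≡ 5 (mod 3139)
5^2 ≡ 5^2 = 25 ≡ 25 (mod 3139)
5^4 ≡ 25^2 = 625 ≡ 625 (mod 3139)
5^8 ≡ 625^2 = 390625 ≡ 1389 (mod 3139)
5^16 ≡ 1389^2 = 1929321 ≡ 1975 (mod 3139)
5^32 ≡ 1975^2 = 3900625 ≡ 1987 (mod 3139)
5^64 ≡ 1987^2 = 3948169 ≡ 2446 (mod 3139)
5^128 ≡ 2446^2 = 5982916 ≡ 3121 (mod 3139)
5^256 ≡ 3121^2 = 9740641 ≡ 324 (mod 3139)
5^512 ≡ 324^2 = 104976 ≡ 1389 (mod 3139)
5^1024 ≡ 1389^2 = 1929321 ≡ 1975 (mod 3139)
5^2048 ≡ 1975^2 = 3900625 ≡ 1987 (mod 3139)
3138 = 2048 + 1024 + 64 + 2 in binary powers of 2.
So 5^3138 ≡ 1987 · 1975 · 2446 · 25 ≡ 1311 (mod 3139).
Since 1311 ≠ 1, base 5 is a Fermat witness: 3139 is composite.

1311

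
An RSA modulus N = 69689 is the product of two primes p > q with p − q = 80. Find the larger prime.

Since p = q + 80, we have 69689 = q(q + 80), so q² + 80q − 69689 = 0.
Discriminant: 80² + 4·69689 = 6400 + 278756 = 285156; √285156 = 534.
q = (−80 + 534)/2 = 227, and p = q + 80 = 307.
Check: 227 · 307 = 69689.

307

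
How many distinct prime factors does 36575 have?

4

36575 = 5^2 · 1463
1463 = 7 · 209
209 = 11 · 19
36575 = 5^2 · 7 · 11 · 19, which has 4 distinct prime factors.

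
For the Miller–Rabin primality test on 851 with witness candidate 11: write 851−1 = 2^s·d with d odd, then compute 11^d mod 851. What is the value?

582

851 − 1 = 850 = 2^1 · 425, so d = 425.
11^1 ≡ 11 (mod 851)
11^2 ≡ 11^2 = 121 ≡ 121 (mod 851)
11^4 ≡ 121^2 = 14641 ≡ 174 (mod 851)
11^8 ≡ 174^2 = 30276 ≡ 491 (mod 851)
11^16 ≡ 491^2 = 241081 ≡ 248 (mod 851)
11^32 ≡ 248^2 = 61504 ≡ 232 (mod 851)
11^64 ≡ 232^2 = 53824 ≡ 211 (mod 851)
11^128 ≡ 211^2 = 44521 ≡ 269 (mod 851)
11^256 ≡ 269^2 = 72361 ≡ 26 (mod 851)
425 = 256 + 128 + 32 + 8 + 1 in binary powers of 2.
So 11^425 ≡ 26 · 269 · 232 · 491 · 11 ≡ 582 (mod 851).
Squaring chain: 582; never reaches −1, so base 11 is a Miller–Rabin witness that 851 is composite.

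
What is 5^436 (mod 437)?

397

5^1 ≡ 5 (mod 437)
5^2 ≡ 5^2 = 25 ≡ 25 (mod 437)
5^4 ≡ 25^2 = 625 ≡ 188 (mod 437)
5^8 ≡ 188^2 = 35344 ≡ 384 (mod 437)
5^16 ≡ 384^2 = 147456 ≡ 187 (mod 437)
5^32 ≡ 187^2 = 34969 ≡ 9 (mod 437)
5^64 ≡ 9^2 = 81 ≡ 81 (mod 437)
5^128 ≡ 81^2 = 6561 ≡ 6 (mod 437)
5^256 ≡ 6^2 = 36 ≡ 36 (mod 437)
436 = 256 + 128 + 32 + 16 + 4 in binary powers of 2.
So 5^436 ≡ 36 · 6 · 9 · 187 · 188 ≡ 397 (mod 437).
Since 397 ≠ 1, base 5 is a Fermat witness: 437 is composite.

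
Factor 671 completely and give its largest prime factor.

61

671 = 11 · 61
61 is prime.
So 671 = 11 · 61; the largest prime factor is 61.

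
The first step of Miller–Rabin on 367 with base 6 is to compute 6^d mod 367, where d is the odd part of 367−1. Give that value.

366

367 − 1 = 366 = 2^1 · 183, so d = 183.
6^1 ≡ 6 (mod 367)
6^2 ≡ 6^2 = 36 ≡ 36 (mod 367)
6^4 ≡ 36^2 = 1296 ≡ 195 (mod 367)
6^8 ≡ 195^2 = 38025 ≡ 224 (mod 367)
6^16 ≡ 224^2 = 50176 ≡ 264 (mod 367)
6^32 ≡ 264^2 = 69696 ≡ 333 (mod 367)
6^64 ≡ 333^2 = 110889 ≡ 55 (mod 367)
6^128 ≡ 55^2 = 3025 ≡ 89 (mod 367)
183 = 128 + 32 + 16 + 4 + 2 + 1 in binary powers of 2.
So 6^183 ≡ 89 · 333 · 264 · 195 · 36 · 6 ≡ 366 (mod 367).
Since 6^d ≡ 366 (mod 367), base 6 does not prove 367 composite.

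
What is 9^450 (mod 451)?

9^1 ≡ 9 (mod 451)
9^2 ≡ 9^2 = 81 ≡ 81 (mod 451)
9^4 ≡ 81^2 = 6561 ≡ 247 (mod 451)
9^8 ≡ 247^2 = 61009 ≡ 124 (mod 451)
9^16 ≡ 124^2 = 15376 ≡ 42 (mod 451)
9^32 ≡ 42^2 = 1764 ≡ 411 (mod 451)
9^64 ≡ 411^2 = 168921 ≡ 247 (mod 451)
9^128 ≡ 247^2 = 61009 ≡ 124 (mod 451)
9^256 ≡ 124^2 = 15376 ≡ 42 (mod 451)
450 = 256 + 128 + 64 + 2 in binary powers of 2.
So 9^450 ≡ 42 · 124 · 247 · 81 ≡ 122 (mod 451).
Since 122 ≠ 1, base 9 is a Fermat witness: 451 is composite.

122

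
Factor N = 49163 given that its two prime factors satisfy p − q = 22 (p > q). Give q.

Since p = q + 22, we have 49163 = q(q + 22), so q² + 22q − 49163 = 0.
Discriminant: 22² + 4·49163 = 484 + 196652 = 197136; √197136 = 444.
q = (−22 + 444)/2 = 211, and p = q + 22 = 233.
Check: 211 · 233 = 49163.

211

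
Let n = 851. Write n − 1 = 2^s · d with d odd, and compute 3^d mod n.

324

851 − 1 = 850 = 2^1 · 425, so d = 425.
3^1 ≡ 3 (mod 851)
3^2 ≡ 3^2 = 9 ≡ 9 (mod 851)
3^4 ≡ 9^2 = 81 ≡ 81 (mod 851)
3^8 ≡ 81^2 = 6561 ≡ 604 (mod 851)
3^16 ≡ 604^2 = 364816 ≡ 588 (mod 851)
3^32 ≡ 588^2 = 345744 ≡ 238 (mod 851)
3^64 ≡ 238^2 = 56644 ≡ 478 (mod 851)
3^128 ≡ 478^2 = 228484 ≡ 416 (mod 851)
3^256 ≡ 416^2 = 173056 ≡ 303 (mod 851)
425 = 256 + 128 + 32 + 8 + 1 in binary powers of 2.
So 3^425 ≡ 303 · 416 · 238 · 604 · 3 ≡ 324 (mod 851).
Squaring chain: 324; never reaches −1, so base 3 is a Miller–Rabin witness that 851 is composite.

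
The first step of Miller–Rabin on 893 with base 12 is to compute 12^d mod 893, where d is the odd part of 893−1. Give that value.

893 − 1 = 892 = 2^2 · 223, so d = 223.
12^1 ≡ 12 (mod 893)
12^2 ≡ 12^2 = 144 ≡ 144 (mod 893)
12^4 ≡ 144^2 = 20736 ≡ 197 (mod 893)
12^8 ≡ 197^2 = 38809 ≡ 410 (mod 893)
12^16 ≡ 410^2 = 168100 ≡ 216 (mod 893)
12^32 ≡ 216^2 = 46656 ≡ 220 (mod 893)
12^64 ≡ 220^2 = 48400 ≡ 178 (mod 893)
12^128 ≡ 178^2 = 31684 ≡ 429 (mod 893)
223 = 128 + 64 + 16 + 8 + 4 + 2 + 1 in binary powers of 2.
So 12^223 ≡ 429 · 178 · 216 · 410 · 197 · 144 · 12 ≡ 639 (mod 893).
Squaring chain: 639 → 220; never reaches −1, so base 12 is a Miller–Rabin witness that 893 is composite.

639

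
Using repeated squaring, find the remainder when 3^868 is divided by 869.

115

3^1 ≡ 3 (mod 869)
3^2 ≡ 3^2 = 9 ≡ 9 (mod 869)
3^4 ≡ 9^2 = 81 ≡ 81 (mod 869)
3^8 ≡ 81^2 = 6561 ≡ 478 (mod 869)
3^16 ≡ 478^2 = 228484 ≡ 806 (mod 869)
3^32 ≡ 806^2 = 649636 ≡ 493 (mod 869)
3^64 ≡ 493^2 = 243049 ≡ 598 (mod 869)
3^128 ≡ 598^2 = 357604 ≡ 445 (mod 869)
3^256 ≡ 445^2 = 198025 ≡ 762 (mod 869)
3^512 ≡ 762^2 = 580644 ≡ 152 (mod 869)
868 = 512 + 256 + 64 + 32 + 4 in binary powers of 2.
So 3^868 ≡ 152 · 762 · 598 · 493 · 81 ≡ 115 (mod 869).
Since 115 ≠ 1, base 3 is a Fermat witness: 869 is composite.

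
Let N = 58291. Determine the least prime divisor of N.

58291 is odd.
Digit sum 25, not divisible by 3.
Ends in 1: not divisible by 5.
7: 58291 = 7·8327 + 2
11: 58291 = 11·5299 + 2
13: 58291 = 13·4483 + 12
17: 58291 = 17·3428 + 15
19: 58291 = 19·3067 + 18
23: 58291 = 23·2534 + 9
29: 58291 = 29·2010 + 1
31: 58291 = 31·1880 + 11
37: 58291 = 37·1575 + 16
41: 58291 = 41·1421 + 30
43: 58291 = 43·1355 + 26
47: 58291 = 47·1240 + 11
53: 58291 = 53·1099 + 44
59: 58291 = 59·987 + 58
61: 58291 = 61·955 + 36
67: 58291 = 67·870 + 1
71: 58291 = 71·821

71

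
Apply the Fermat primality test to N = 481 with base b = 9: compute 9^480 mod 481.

9^1 ≡ 9 (mod 481)
9^2 ≡ 9^2 = 81 ≡ 81 (mod 481)
9^4 ≡ 81^2 = 6561 ≡ 308 (mod 481)
9^8 ≡ 308^2 = 94864 ≡ 107 (mod 481)
9^16 ≡ 107^2 = 11449 ≡ 386 (mod 481)
9^32 ≡ 386^2 = 148996 ≡ 367 (mod 481)
9^64 ≡ 367^2 = 134689 ≡ 9 (mod 481)
9^128 ≡ 9^2 = 81 ≡ 81 (mod 481)
9^256 ≡ 81^2 = 6561 ≡ 308 (mod 481)
480 = 256 + 128 + 64 + 32 in binary powers of 2.
So 9^480 ≡ 308 · 81 · 9 · 367 ≡ 248 (mod 481).
Since 248 ≠ 1, base 9 is a Fermat witness: 481 is composite.

248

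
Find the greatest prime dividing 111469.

83

111469 = 17 · 6557
6557 = 79 · 83
83 is prime.
So 111469 = 17 · 79 · 83; the largest prime factor is 83.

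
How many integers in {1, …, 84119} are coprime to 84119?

70560

Factor: 84119 = 7 · 61 · 197.
φ(84119) = (7−1) · (61−1) · (197−1) = 6 · 60 · 196 = 70560.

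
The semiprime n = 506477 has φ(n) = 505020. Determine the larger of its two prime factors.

887

φ(n) = (p−1)(q−1) = n − (p+q) + 1, so p + q = 506477 − 505020 + 1 = 1458.
p and q are the roots of t² − 1458t + 506477 = 0.
Discriminant: 1458² − 4·506477 = 2125764 − 2025908 = 99856; √99856 = 316.
q = (1458 − 316)/2 = 571, p = (1458 + 316)/2 = 887.
Check: 571 · 887 = 506477.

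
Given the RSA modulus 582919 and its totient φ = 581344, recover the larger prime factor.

983

φ(n) = (p−1)(q−1) = n − (p+q) + 1, so p + q = 582919 − 581344 + 1 = 1576.
p and q are the roots of t² − 1576t + 582919 = 0.
Discriminant: 1576² − 4·582919 = 2483776 − 2331676 = 152100; √152100 = 390.
q = (1576 − 390)/2 = 593, p = (1576 + 390)/2 = 983.
Check: 593 · 983 = 582919.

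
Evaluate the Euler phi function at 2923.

2808

Factor: 2923 = 37 · 79.
φ(2923) = (37−1) · (79−1) = 36 · 78 = 2808.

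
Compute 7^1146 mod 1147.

7^1 ≡ 7 (mod 1147)
7^2 ≡ 7^2 = 49 ≡ 49 (mod 1147)
7^4 ≡ 49^2 = 2401 ≡ 107 (mod 1147)
7^8 ≡ 107^2 = 11449 ≡ 1126 (mod 1147)
7^16 ≡ 1126^2 = 1267876 ≡ 441 (mod 1147)
7^32 ≡ 441^2 = 194481 ≡ 638 (mod 1147)
7^64 ≡ 638^2 = 407044 ≡ 1006 (mod 1147)
7^128 ≡ 1006^2 = 1012036 ≡ 382 (mod 1147)
7^256 ≡ 382^2 = 145924 ≡ 255 (mod 1147)
7^512 ≡ 255^2 = 65025 ≡ 793 (mod 1147)
7^1024 ≡ 793^2 = 628849 ≡ 293 (mod 1147)
1146 = 1024 + 64 + 32 + 16 + 8 + 2 in binary powers of 2.
So 7^1146 ≡ 293 · 1006 · 638 · 441 · 1126 · 49 ≡ 1120 (mod 1147).
Since 1120 ≠ 1, base 7 is a Fermat witness: 1147 is composite.

1120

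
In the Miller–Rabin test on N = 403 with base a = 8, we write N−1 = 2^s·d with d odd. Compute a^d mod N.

403 − 1 = 402 = 2^1 · 201, so d = 201.
8^1 ≡ 8 (mod 403)
8^2 ≡ 8^2 = 64 ≡ 64 (mod 403)
8^4 ≡ 64^2 = 4096 ≡ 66 (mod 403)
8^8 ≡ 66^2 = 4356 ≡ 326 (mod 403)
8^16 ≡ 326^2 = 106276 ≡ 287 (mod 403)
8^32 ≡ 287^2 = 82369 ≡ 157 (mod 403)
8^64 ≡ 157^2 = 24649 ≡ 66 (mod 403)
8^128 ≡ 66^2 = 4356 ≡ 326 (mod 403)
201 = 128 + 64 + 8 + 1 in binary powers of 2.
So 8^201 ≡ 326 · 66 · 326 · 8 ≡ 8 (mod 403).
Squaring chain: 8; never reaches −1, so base 8 is a Miller–Rabin witness that 403 is composite.

8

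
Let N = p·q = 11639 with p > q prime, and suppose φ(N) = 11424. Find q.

φ(n) = (p−1)(q−1) = n − (p+q) + 1, so p + q = 11639 − 11424 + 1 = 216.
p and q are the roots of t² − 216t + 11639 = 0.
Discriminant: 216² − 4·11639 = 46656 − 46556 = 100; √100 = 10.
q = (216 − 10)/2 = 103, p = (216 + 10)/2 = 113.
Check: 103 · 113 = 11639.

103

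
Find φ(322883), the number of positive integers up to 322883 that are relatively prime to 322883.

Factor: 322883 = 11 · 149 · 197.
φ(322883) = (11−1) · (149−1) · (197−1) = 10 · 148 · 196 = 290080.

290080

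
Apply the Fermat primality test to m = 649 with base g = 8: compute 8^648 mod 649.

8^1 ≡ 8 (mod 649)
8^2 ≡ 8^2 = 64 ≡ 64 (mod 649)
8^4 ≡ 64^2 = 4096 ≡ 202 (mod 649)
8^8 ≡ 202^2 = 40804 ≡ 566 (mod 649)
8^16 ≡ 566^2 = 320356 ≡ 399 (mod 649)
8^32 ≡ 399^2 = 159201 ≡ 196 (mod 649)
8^64 ≡ 196^2 = 38416 ≡ 125 (mod 649)
8^128 ≡ 125^2 = 15625 ≡ 49 (mod 649)
8^256 ≡ 49^2 = 2401 ≡ 454 (mod 649)
8^512 ≡ 454^2 = 206116 ≡ 383 (mod 649)
648 = 512 + 128 + 8 in binary powers of 2.
So 8^648 ≡ 383 · 49 · 566 ≡ 588 (mod 649).
Since 588 ≠ 1, base 8 is a Fermat witness: 649 is composite.

588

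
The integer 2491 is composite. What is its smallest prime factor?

47

2491 is odd.
Digit sum 16, not divisible by 3.
Ends in 1: not divisible by 5.
7: 2491 = 7·355 + 6
11: 2491 = 11·226 + 5
13: 2491 = 13·191 + 8
17: 2491 = 17·146 + 9
19: 2491 = 19·131 + 2
23: 2491 = 23·108 + 7
29: 2491 = 29·85 + 26
31: 2491 = 31·80 + 11
37: 2491 = 37·67 + 12
41: 2491 = 41·60 + 31
43: 2491 = 43·57 + 40
47: 2491 = 47·53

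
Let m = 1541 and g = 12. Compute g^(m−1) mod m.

967

12^1 ≡ 12 (mod 1541)
12^2 ≡ 12^2 = 144 ≡ 144 (mod 1541)
12^4 ≡ 144^2 = 20736 ≡ 703 (mod 1541)
12^8 ≡ 703^2 = 494209 ≡ 1089 (mod 1541)
12^16 ≡ 1089^2 = 1185921 ≡ 892 (mod 1541)
12^32 ≡ 892^2 = 795664 ≡ 508 (mod 1541)
12^64 ≡ 508^2 = 258064 ≡ 717 (mod 1541)
12^128 ≡ 717^2 = 514089 ≡ 936 (mod 1541)
12^256 ≡ 936^2 = 876096 ≡ 808 (mod 1541)
12^512 ≡ 808^2 = 652864 ≡ 1021 (mod 1541)
12^1024 ≡ 1021^2 = 1042441 ≡ 725 (mod 1541)
1540 = 1024 + 512 + 4 in binary powers of 2.
So 12^1540 ≡ 725 · 1021 · 703 ≡ 967 (mod 1541).
Since 967 ≠ 1, base 12 is a Fermat witness: 1541 is composite.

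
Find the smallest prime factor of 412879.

17

412879 is odd.
Digit sum 31, not divisible by 3.
Ends in 9: not divisible by 5.
7: 412879 = 7·58982 + 5
11: 412879 = 11·37534 + 5
13: 412879 = 13·31759 + 12
17: 412879 = 17·24287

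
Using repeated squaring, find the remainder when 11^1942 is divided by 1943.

138

11^1 ≡ 11 (mod 1943)
11^2 ≡ 11^2 = 121 ≡ 121 (mod 1943)
11^4 ≡ 121^2 = 14641 ≡ 1040 (mod 1943)
11^8 ≡ 1040^2 = 1081600 ≡ 1292 (mod 1943)
11^16 ≡ 1292^2 = 1669264 ≡ 227 (mod 1943)
11^32 ≡ 227^2 = 51529 ≡ 1011 (mod 1943)
11^64 ≡ 1011^2 = 1022121 ≡ 103 (mod 1943)
11^128 ≡ 103^2 = 10609 ≡ 894 (mod 1943)
11^256 ≡ 894^2 = 799236 ≡ 663 (mod 1943)
11^512 ≡ 663^2 = 439569 ≡ 451 (mod 1943)
11^1024 ≡ 451^2 = 203401 ≡ 1329 (mod 1943)
1942 = 1024 + 512 + 256 + 128 + 16 + 4 + 2 in binary powers of 2.
So 11^1942 ≡ 1329 · 451 · 663 · 894 · 227 · 1040 · 121 ≡ 138 (mod 1943).
Since 138 ≠ 1, base 11 is a Fermat witness: 1943 is composite.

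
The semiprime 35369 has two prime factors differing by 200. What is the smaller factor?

Since p = q + 200, we have 35369 = q(q + 200), so q² + 200q − 35369 = 0.
Discriminant: 200² + 4·35369 = 40000 + 141476 = 181476; √181476 = 426.
q = (−200 + 426)/2 = 113, and p = q + 200 = 313.
Check: 113 · 313 = 35369.

113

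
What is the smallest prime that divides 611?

13

611 is odd.
Digit sum 8, not divisible by 3.
Ends in 1: not divisible by 5.
7: 611 = 7·87 + 2
11: 611 = 11·55 + 6
13: 611 = 13·47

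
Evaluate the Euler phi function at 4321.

Factor: 4321 = 29 · 149.
φ(4321) = (29−1) · (149−1) = 28 · 148 = 4144.

4144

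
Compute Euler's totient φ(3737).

Factor: 3737 = 37 · 101.
φ(3737) = (37−1) · (101−1) = 36 · 100 = 3600.

3600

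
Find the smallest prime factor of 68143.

83

68143 is odd.
Digit sum 22, not divisible by 3.
Ends in 3: not divisible by 5.
7: 68143 = 7·9734 + 5
11: 68143 = 11·6194 + 9
13: 68143 = 13·5241 + 10
17: 68143 = 17·4008 + 7
19: 68143 = 19·3586 + 9
23: 68143 = 23·2962 + 17
29: 68143 = 29·2349 + 22
31: 68143 = 31·2198 + 5
37: 68143 = 37·1841 + 26
41: 68143 = 41·1662 + 1
43: 68143 = 43·1584 + 31
47: 68143 = 47·1449 + 40
53: 68143 = 53·1285 + 38
59: 68143 = 59·1154 + 57
61: 68143 = 61·1117 + 6
67: 68143 = 67·1017 + 4
71: 68143 = 71·959 + 54
73: 68143 = 73·933 + 34
79: 68143 = 79·862 + 45
83: 68143 = 83·821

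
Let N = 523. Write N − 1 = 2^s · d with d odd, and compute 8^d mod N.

523 − 1 = 522 = 2^1 · 261, so d = 261.
8^1 ≡ 8 (mod 523)
8^2 ≡ 8^2 = 64 ≡ 64 (mod 523)
8^4 ≡ 64^2 = 4096 ≡ 435 (mod 523)
8^8 ≡ 435^2 = 189225 ≡ 422 (mod 523)
8^16 ≡ 422^2 = 178084 ≡ 264 (mod 523)
8^32 ≡ 264^2 = 69696 ≡ 137 (mod 523)
8^64 ≡ 137^2 = 18769 ≡ 464 (mod 523)
8^128 ≡ 464^2 = 215296 ≡ 343 (mod 523)
8^256 ≡ 343^2 = 117649 ≡ 497 (mod 523)
261 = 256 + 4 + 1 in binary powers of 2.
So 8^261 ≡ 497 · 435 · 8 ≡ 522 (mod 523).
Since 8^d ≡ 522 (mod 523), base 8 does not prove 523 composite.

522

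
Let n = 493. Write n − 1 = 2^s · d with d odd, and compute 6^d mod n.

328

493 − 1 = 492 = 2^2 · 123, so d = 123.
6^1 ≡ 6 (mod 493)
6^2 ≡ 6^2 = 36 ≡ 36 (mod 493)
6^4 ≡ 36^2 = 1296 ≡ 310 (mod 493)
6^8 ≡ 310^2 = 96100 ≡ 458 (mod 493)
6^16 ≡ 458^2 = 209764 ≡ 239 (mod 493)
6^32 ≡ 239^2 = 57121 ≡ 426 (mod 493)
6^64 ≡ 426^2 = 181476 ≡ 52 (mod 493)
123 = 64 + 32 + 16 + 8 + 2 + 1 in binary powers of 2.
So 6^123 ≡ 52 · 426 · 239 · 458 · 36 · 6 ≡ 328 (mod 493).
Squaring chain: 328 → 110; never reaches −1, so base 6 is a Miller–Rabin witness that 493 is composite.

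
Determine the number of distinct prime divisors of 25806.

25806 = 2 · 12903
12903 = 3 · 4301
4301 = 11 · 391
391 = 17 · 23
25806 = 2 · 3 · 11 · 17 · 23, which has 5 distinct prime factors.

5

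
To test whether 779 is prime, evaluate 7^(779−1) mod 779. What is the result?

292

7^1 ≡ 7 (mod 779)
7^2 ≡ 7^2 = 49 ≡ 49 (mod 779)
7^4 ≡ 49^2 = 2401 ≡ 64 (mod 779)
7^8 ≡ 64^2 = 4096 ≡ 201 (mod 779)
7^16 ≡ 201^2 = 40401 ≡ 672 (mod 779)
7^32 ≡ 672^2 = 451584 ≡ 543 (mod 779)
7^64 ≡ 543^2 = 294849 ≡ 387 (mod 779)
7^128 ≡ 387^2 = 149769 ≡ 201 (mod 779)
7^256 ≡ 201^2 = 40401 ≡ 672 (mod 779)
7^512 ≡ 672^2 = 451584 ≡ 543 (mod 779)
778 = 512 + 256 + 8 + 2 in binary powers of 2.
So 7^778 ≡ 543 · 672 · 201 · 49 ≡ 292 (mod 779).
Since 292 ≠ 1, base 7 is a Fermat witness: 779 is composite.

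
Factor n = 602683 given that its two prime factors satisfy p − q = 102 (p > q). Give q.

Since p = q + 102, we have 602683 = q(q + 102), so q² + 102q − 602683 = 0.
Discriminant: 102² + 4·602683 = 10404 + 2410732 = 2421136; √2421136 = 1556.
q = (−102 + 1556)/2 = 727, and p = q + 102 = 829.
Check: 727 · 829 = 602683.

727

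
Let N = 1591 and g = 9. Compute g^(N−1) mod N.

9^1 ≡ 9 (mod 1591)
9^2 ≡ 9^2 = 81 ≡ 81 (mod 1591)
9^4 ≡ 81^2 = 6561 ≡ 197 (mod 1591)
9^8 ≡ 197^2 = 38809 ≡ 625 (mod 1591)
9^16 ≡ 625^2 = 390625 ≡ 830 (mod 1591)
9^32 ≡ 830^2 = 688900 ≡ 1588 (mod 1591)
9^64 ≡ 1588^2 = 2521744 ≡ 9 (mod 1591)
9^128 ≡ 9^2 = 81 ≡ 81 (mod 1591)
9^256 ≡ 81^2 = 6561 ≡ 197 (mod 1591)
9^512 ≡ 197^2 = 38809 ≡ 625 (mod 1591)
9^1024 ≡ 625^2 = 390625 ≡ 830 (mod 1591)
1590 = 1024 + 512 + 32 + 16 + 4 + 2 in binary powers of 2.
So 9^1590 ≡ 830 · 625 · 1588 · 830 · 197 · 81 ≡ 269 (mod 1591).
Since 269 ≠ 1, base 9 is a Fermat witness: 1591 is composite.

269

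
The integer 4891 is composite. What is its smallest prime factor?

4891 is odd.
Digit sum 22, not divisible by 3.
Ends in 1: not divisible by 5.
7: 4891 = 7·698 + 5
11: 4891 = 11·444 + 7
13: 4891 = 13·376 + 3
17: 4891 = 17·287 + 12
19: 4891 = 19·257 + 8
23: 4891 = 23·212 + 15
29: 4891 = 29·168 + 19
31: 4891 = 31·157 + 24
37: 4891 = 37·132 + 7
41: 4891 = 41·119 + 12
43: 4891 = 43·113 + 32
47: 4891 = 47·104 + 3
53: 4891 = 53·92 + 15
59: 4891 = 59·82 + 53
61: 4891 = 61·80 + 11
67: 4891 = 67·73

67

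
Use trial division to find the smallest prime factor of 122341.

122341 is odd.
Digit sum 13, not divisible by 3.
Ends in 1: not divisible by 5.
7: 122341 = 7·17477 + 2
11: 122341 = 11·11121 + 10
13: 122341 = 13·9410 + 11
17: 122341 = 17·7196 + 9
19: 122341 = 19·6439

19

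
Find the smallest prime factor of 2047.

23

2047 is odd.
Digit sum 13, not divisible by 3.
Ends in 7: not divisible by 5.
7: 2047 = 7·292 + 3
11: 2047 = 11·186 + 1
13: 2047 = 13·157 + 6
17: 2047 = 17·120 + 7
19: 2047 = 19·107 + 14
23: 2047 = 23·89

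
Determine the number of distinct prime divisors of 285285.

6

285285 = 3 · 95095
95095 = 5 · 19019
19019 = 7 · 2717
2717 = 11 · 247
247 = 13 · 19
285285 = 3 · 5 · 7 · 11 · 13 · 19, which has 6 distinct prime factors.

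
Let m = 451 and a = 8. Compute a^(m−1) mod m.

8^1 ≡ 8 (mod 451)
8^2 ≡ 8^2 = 64 ≡ 64 (mod 451)
8^4 ≡ 64^2 = 4096 ≡ 37 (mod 451)
8^8 ≡ 37^2 = 1369 ≡ 16 (mod 451)
8^16 ≡ 16^2 = 256 ≡ 256 (mod 451)
8^32 ≡ 256^2 = 65536 ≡ 141 (mod 451)
8^64 ≡ 141^2 = 19881 ≡ 37 (mod 451)
8^128 ≡ 37^2 = 1369 ≡ 16 (mod 451)
8^256 ≡ 16^2 = 256 ≡ 256 (mod 451)
450 = 256 + 128 + 64 + 2 in binary powers of 2.
So 8^450 ≡ 256 · 16 · 37 · 64 ≡ 122 (mod 451).
Since 122 ≠ 1, base 8 is a Fermat witness: 451 is composite.

122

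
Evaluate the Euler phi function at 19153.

Factor: 19153 = 107 · 179.
φ(19153) = (107−1) · (179−1) = 106 · 178 = 18868.

18868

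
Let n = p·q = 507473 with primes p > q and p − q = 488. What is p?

997

Since p = q + 488, we have 507473 = q(q + 488), so q² + 488q − 507473 = 0.
Discriminant: 488² + 4·507473 = 238144 + 2029892 = 2268036; √2268036 = 1506.
q = (−488 + 1506)/2 = 509, and p = q + 488 = 997.
Check: 509 · 997 = 507473.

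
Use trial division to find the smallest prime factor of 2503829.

41

2503829 is odd.
Digit sum 29, not divisible by 3.
Ends in 9: not divisible by 5.
7: 2503829 = 7·357689 + 6
11: 2503829 = 11·227620 + 9
13: 2503829 = 13·192602 + 3
17: 2503829 = 17·147284 + 1
19: 2503829 = 19·131780 + 9
23: 2503829 = 23·108862 + 3
29: 2503829 = 29·86338 + 27
31: 2503829 = 31·80768 + 21
37: 2503829 = 37·67671 + 2
41: 2503829 = 41·61069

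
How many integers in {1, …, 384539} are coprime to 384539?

Factor: 384539 = 41 · 83 · 113.
φ(384539) = (41−1) · (83−1) · (113−1) = 40 · 82 · 112 = 367360.

367360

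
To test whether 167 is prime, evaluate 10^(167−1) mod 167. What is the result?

10^1 ≡ 10 (mod 167)
10^2 ≡ 10^2 = 100 ≡ 100 (mod 167)
10^4 ≡ 100^2 = 10000 ≡ 147 (mod 167)
10^8 ≡ 147^2 = 21609 ≡ 66 (mod 167)
10^16 ≡ 66^2 = 4356 ≡ 14 (mod 167)
10^32 ≡ 14^2 = 196 ≡ 29 (mod 167)
10^64 ≡ 29^2 = 841 ≡ 6 (mod 167)
10^128 ≡ 6^2 = 36 ≡ 36 (mod 167)
166 = 128 + 32 + 4 + 2 in binary powers of 2.
So 10^166 ≡ 36 · 29 · 147 · 100 ≡ 1 (mod 167).
Since the result is 1, base 10 gives no evidence that 167 is composite.

1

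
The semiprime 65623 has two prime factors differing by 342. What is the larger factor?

Since p = q + 342, we have 65623 = q(q + 342), so q² + 342q − 65623 = 0.
Discriminant: 342² + 4·65623 = 116964 + 262492 = 379456; √379456 = 616.
q = (−342 + 616)/2 = 137, and p = q + 342 = 479.
Check: 137 · 479 = 65623.

479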